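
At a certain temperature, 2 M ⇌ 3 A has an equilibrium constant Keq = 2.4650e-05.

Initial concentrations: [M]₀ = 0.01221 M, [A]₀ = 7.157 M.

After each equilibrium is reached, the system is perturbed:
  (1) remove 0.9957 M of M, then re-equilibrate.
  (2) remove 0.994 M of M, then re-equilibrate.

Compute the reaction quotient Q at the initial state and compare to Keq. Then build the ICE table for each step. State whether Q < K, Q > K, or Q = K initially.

Q₀ = 2.4590e+06 vs Keq = 2.4650e-05 ⇒ Q>K, reverse
Step 1:
                    M           A
  init        0.01221       7.157
  Δ             4.717      -7.075
  eq            4.729     0.08199
  solve Keq expr → x = -2.358; check Q = 2.4650e-05
Then remove 0.9957 M of M.
Step 2:
                    M           A
  init          3.733     0.08199
  Δ          0.007905    -0.01186
  eq            3.741     0.07014
  solve Keq expr → x = -0.003953; check Q = 2.4650e-05
Then remove 0.994 M of M.
Step 3:
                    M           A
  init          2.747     0.07014
  Δ          0.008621    -0.01293
  eq            2.756      0.0572
  solve Keq expr → x = -0.00431; check Q = 2.4650e-05

Q₀ = 2.4590e+06; Q > K (proceeds reverse)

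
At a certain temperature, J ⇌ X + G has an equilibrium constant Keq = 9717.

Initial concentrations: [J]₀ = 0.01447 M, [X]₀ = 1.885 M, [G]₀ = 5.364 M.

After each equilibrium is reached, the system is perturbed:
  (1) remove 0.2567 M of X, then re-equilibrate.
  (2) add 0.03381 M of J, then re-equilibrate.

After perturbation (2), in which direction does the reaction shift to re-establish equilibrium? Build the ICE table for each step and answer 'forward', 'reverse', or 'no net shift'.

Q₀ = 698.8 vs Keq = 9717 ⇒ Q<K, forward
Step 1:
                  J         X         G
  init      0.01447     1.885     5.364
  Δ        -0.01342   0.01342   0.01342
  eq       0.001051     1.898     5.377
  solve Keq expr → x = 0.01342; check Q = 9717
Then remove 0.2567 M of X.
Step 2:
                  J         X         G
  init     0.001051     1.642     5.377
  Δ       -1.4196e-04 1.4196e-04 1.4196e-04
  eq      9.0864e-04     1.642     5.378
  solve Keq expr → x = 1.4196e-04; check Q = 9717
Then add 0.03381 M of J.
Step 3:
                  J         X         G
  init      0.03472     1.642     5.378
  Δ        -0.03379   0.03379   0.03379
  eq      9.3316e-04     1.676     5.411
  solve Keq expr → x = 0.03379; check Q = 9717

Direction: forward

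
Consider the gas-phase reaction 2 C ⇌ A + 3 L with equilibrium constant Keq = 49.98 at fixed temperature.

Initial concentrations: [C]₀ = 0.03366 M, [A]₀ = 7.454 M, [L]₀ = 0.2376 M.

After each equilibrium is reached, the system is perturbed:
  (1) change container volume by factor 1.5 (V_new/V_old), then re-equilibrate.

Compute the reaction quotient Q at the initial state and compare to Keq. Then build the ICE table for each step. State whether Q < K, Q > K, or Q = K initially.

Q₀ = 88.25 vs Keq = 49.98 ⇒ Q>K, reverse
Step 1:
                   C          A          L
  Initial    0.03366      7.454     0.2376
  Change    0.007795  -0.003898   -0.01169
  Equil      0.04146       7.45     0.2259
  solve Keq expr → x = -0.003898; check Q = 49.98
Then change container volume by factor 1.5 (V_new/V_old).
Step 2:
                   C          A          L
  Initial    0.02764      4.967     0.1506
  Change   -0.007191   0.003595    0.01079
  Equil      0.02045       4.97     0.1614
  solve Keq expr → x = 0.003595; check Q = 49.98

Q₀ = 88.25; Q > K (proceeds reverse)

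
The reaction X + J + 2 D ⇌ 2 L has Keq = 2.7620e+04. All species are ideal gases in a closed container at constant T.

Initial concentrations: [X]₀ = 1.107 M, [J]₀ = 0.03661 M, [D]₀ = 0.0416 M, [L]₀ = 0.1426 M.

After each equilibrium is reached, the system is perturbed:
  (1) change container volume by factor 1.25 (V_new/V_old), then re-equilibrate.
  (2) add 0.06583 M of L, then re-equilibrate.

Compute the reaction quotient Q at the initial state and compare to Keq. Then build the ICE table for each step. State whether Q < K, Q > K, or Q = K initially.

Q₀ = 289.9; Q < K (proceeds forward)

Q₀ = 289.9 vs Keq = 2.7620e+04 ⇒ Q<K, forward
Step 1:
                    X           J           D           L
  I             1.107     0.03661      0.0416      0.1426
  C          -0.01715    -0.01715    -0.03429     0.03429
  E              1.09     0.01946    0.007308      0.1769
  solve Keq expr → x = 0.01715; check Q = 2.7620e+04
Then change container volume by factor 1.25 (V_new/V_old).
Step 2:
                    X           J           D           L
  I            0.8719     0.01557    0.005846      0.1415
  C        6.2645e-04  6.2645e-04    0.001253   -0.001253
  E            0.8725      0.0162    0.007099      0.1403
  solve Keq expr → x = -6.2645e-04; check Q = 2.7620e+04
Then add 0.06583 M of L.
Step 3:
                    X           J           D           L
  I            0.8725      0.0162    0.007099      0.2061
  C          0.001385    0.001385     0.00277    -0.00277
  E            0.8739     0.01758     0.00987      0.2033
  solve Keq expr → x = -0.001385; check Q = 2.7620e+04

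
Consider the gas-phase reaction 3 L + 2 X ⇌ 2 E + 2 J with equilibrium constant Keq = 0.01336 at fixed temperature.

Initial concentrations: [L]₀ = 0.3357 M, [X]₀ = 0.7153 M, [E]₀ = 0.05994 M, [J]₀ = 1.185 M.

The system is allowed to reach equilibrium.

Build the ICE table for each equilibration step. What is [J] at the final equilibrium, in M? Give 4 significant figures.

Q₀ = 0.2606 vs Keq = 0.01336 ⇒ Q>K, reverse
Step 1:
                  L         X         E         J
  init       0.3357    0.7153   0.05994     1.185
  Δ         0.06125   0.04084  -0.04084  -0.04084
  eq          0.397    0.7561    0.0191     1.144
  solve Keq expr → x = -0.02042; check Q = 0.01336

[J]_eq = 1.144 M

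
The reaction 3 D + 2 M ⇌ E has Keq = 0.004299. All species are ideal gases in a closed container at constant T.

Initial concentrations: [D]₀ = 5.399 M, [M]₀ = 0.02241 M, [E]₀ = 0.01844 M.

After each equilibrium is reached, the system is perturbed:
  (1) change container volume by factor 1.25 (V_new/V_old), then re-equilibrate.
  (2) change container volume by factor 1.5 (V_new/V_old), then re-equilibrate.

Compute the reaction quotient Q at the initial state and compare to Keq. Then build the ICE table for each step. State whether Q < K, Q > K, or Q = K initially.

Q₀ = 0.2333; Q > K (proceeds reverse)

Q₀ = 0.2333 vs Keq = 0.004299 ⇒ Q>K, reverse
Step 1:
                    D           M           E
  init          5.399     0.02241     0.01844
  Δ           0.04899     0.03266    -0.01633
  eq            5.448     0.05507    0.002108
  solve Keq expr → x = -0.01633; check Q = 0.004299
Then change container volume by factor 1.25 (V_new/V_old).
Step 2:
                    D           M           E
  init          4.358     0.04406    0.001687
  Δ          0.002804    0.001869 -9.3454e-04
  eq            4.361     0.04593  7.5220e-04
  solve Keq expr → x = -9.3454e-04; check Q = 0.004299
Then change container volume by factor 1.5 (V_new/V_old).
Step 3:
                    D           M           E
  init          2.907     0.03062  5.0147e-04
  Δ          0.001191  7.9416e-04 -3.9708e-04
  eq            2.909     0.03141  1.0439e-04
  solve Keq expr → x = -3.9708e-04; check Q = 0.004299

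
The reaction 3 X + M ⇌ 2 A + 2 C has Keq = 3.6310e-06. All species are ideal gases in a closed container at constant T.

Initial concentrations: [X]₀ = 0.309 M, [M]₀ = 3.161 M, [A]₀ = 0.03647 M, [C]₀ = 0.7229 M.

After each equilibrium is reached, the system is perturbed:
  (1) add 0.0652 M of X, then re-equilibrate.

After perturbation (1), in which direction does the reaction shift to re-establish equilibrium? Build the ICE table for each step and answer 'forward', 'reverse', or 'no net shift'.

Direction: forward

Q₀ = 0.007453 vs Keq = 3.6310e-06 ⇒ Q>K, reverse
Step 1:
                  X         M         A         C
  init        0.309     3.161   0.03647    0.7229
  Δ         0.05309    0.0177  -0.03539  -0.03539
  eq         0.3621     3.179  0.001077    0.6875
  solve Keq expr → x = -0.0177; check Q = 3.6310e-06
Then add 0.0652 M of X.
Step 2:
                  X         M         A         C
  init       0.4273     3.179  0.001077    0.6875
  Δ       -4.5107e-04 -1.5036e-04 3.0071e-04 3.0071e-04
  eq         0.4268     3.179  0.001377    0.6878
  solve Keq expr → x = 1.5036e-04; check Q = 3.6310e-06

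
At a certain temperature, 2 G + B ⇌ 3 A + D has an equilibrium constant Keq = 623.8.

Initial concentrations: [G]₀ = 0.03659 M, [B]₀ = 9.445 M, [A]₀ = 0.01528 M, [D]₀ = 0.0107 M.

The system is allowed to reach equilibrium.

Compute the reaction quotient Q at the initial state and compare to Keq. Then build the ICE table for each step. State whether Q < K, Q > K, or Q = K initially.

Q₀ = 3.0187e-06 vs Keq = 623.8 ⇒ Q<K, forward
Step 1:
                  G         B         A         D
  Initial   0.03659     9.445   0.01528    0.0107
  Change   -0.03655  -0.01827   0.05482   0.01827
  Equil   4.1201e-05     9.427    0.0701   0.02897
  solve Keq expr → x = 0.01827; check Q = 623.8

Q₀ = 3.0187e-06; Q < K (proceeds forward)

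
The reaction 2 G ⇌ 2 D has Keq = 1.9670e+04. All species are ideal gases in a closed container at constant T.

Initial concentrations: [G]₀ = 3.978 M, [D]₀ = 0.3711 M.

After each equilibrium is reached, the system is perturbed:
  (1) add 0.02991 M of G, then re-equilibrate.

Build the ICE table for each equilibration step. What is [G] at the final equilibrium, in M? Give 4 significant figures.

[G]_eq = 0.031 M

Q₀ = 0.008703 vs Keq = 1.9670e+04 ⇒ Q<K, forward
Step 1:
                  G         D
  Initial     3.978    0.3711
  Change     -3.947     3.947
  Equil     0.03079     4.318
  solve Keq expr → x = 1.974; check Q = 1.9670e+04
Then add 0.02991 M of G.
Step 2:
                  G         D
  Initial    0.0607     4.318
  Change    -0.0297    0.0297
  Equil       0.031     4.348
  solve Keq expr → x = 0.01485; check Q = 1.9670e+04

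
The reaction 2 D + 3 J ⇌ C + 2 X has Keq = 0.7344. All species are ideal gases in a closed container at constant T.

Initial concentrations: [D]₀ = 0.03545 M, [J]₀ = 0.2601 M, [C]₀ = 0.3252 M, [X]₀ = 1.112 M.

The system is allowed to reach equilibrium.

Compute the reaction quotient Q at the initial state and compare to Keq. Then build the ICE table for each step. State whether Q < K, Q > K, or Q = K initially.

Q₀ = 1.8185e+04 vs Keq = 0.7344 ⇒ Q>K, reverse
Step 1:
                    D           J           C           X
  I           0.03545      0.2601      0.3252       1.112
  C            0.3799      0.5699       -0.19     -0.3799
  E            0.4154        0.83      0.1352      0.7321
  solve Keq expr → x = -0.19; check Q = 0.7344

Q₀ = 1.8185e+04; Q > K (proceeds reverse)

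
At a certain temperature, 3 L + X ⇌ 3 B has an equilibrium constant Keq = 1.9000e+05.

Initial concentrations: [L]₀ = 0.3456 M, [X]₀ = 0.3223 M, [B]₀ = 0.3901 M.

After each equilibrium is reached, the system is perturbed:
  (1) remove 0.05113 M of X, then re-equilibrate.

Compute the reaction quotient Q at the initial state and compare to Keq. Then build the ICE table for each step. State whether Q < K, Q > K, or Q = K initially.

Q₀ = 4.462 vs Keq = 1.9000e+05 ⇒ Q<K, forward
Step 1:
                    L           X           B
  init         0.3456      0.3223      0.3901
  Δ           -0.3248     -0.1083      0.3248
  eq          0.02079       0.214      0.7149
  solve Keq expr → x = 0.1083; check Q = 1.9000e+05
Then remove 0.05113 M of X.
Step 2:
                    L           X           B
  init        0.02079      0.1629      0.7149
  Δ          0.001891  6.3033e-04   -0.001891
  eq          0.02268      0.1635       0.713
  solve Keq expr → x = -6.3033e-04; check Q = 1.9000e+05

Q₀ = 4.462; Q < K (proceeds forward)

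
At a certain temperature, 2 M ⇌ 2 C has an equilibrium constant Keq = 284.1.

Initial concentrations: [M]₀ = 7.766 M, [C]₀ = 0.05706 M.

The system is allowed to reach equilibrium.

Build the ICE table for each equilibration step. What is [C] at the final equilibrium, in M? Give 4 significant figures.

Q₀ = 5.3984e-05 vs Keq = 284.1 ⇒ Q<K, forward
Step 1:
                   M          C
  Initial      7.766    0.05706
  Change      -7.328      7.328
  Equil       0.4381      7.385
  solve Keq expr → x = 3.664; check Q = 284.1

[C]_eq = 7.385 M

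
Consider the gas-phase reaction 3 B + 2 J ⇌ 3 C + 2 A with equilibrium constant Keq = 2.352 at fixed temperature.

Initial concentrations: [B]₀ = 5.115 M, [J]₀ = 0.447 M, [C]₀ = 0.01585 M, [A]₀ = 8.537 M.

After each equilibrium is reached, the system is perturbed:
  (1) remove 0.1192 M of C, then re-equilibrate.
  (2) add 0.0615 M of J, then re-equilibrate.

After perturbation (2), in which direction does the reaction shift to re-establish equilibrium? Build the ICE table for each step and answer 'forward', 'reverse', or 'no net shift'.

Q₀ = 1.0853e-05 vs Keq = 2.352 ⇒ Q<K, forward
Step 1:
                   B          J          C          A
  I            5.115      0.447    0.01585      8.537
  C          -0.4234    -0.2823     0.4234     0.2823
  E            4.692     0.1647     0.4392      8.819
  solve Keq expr → x = 0.1411; check Q = 2.352
Then remove 0.1192 M of C.
Step 2:
                   B          J          C          A
  I            4.692     0.1647       0.32      8.819
  C         -0.05118   -0.03412    0.05118    0.03412
  E             4.64     0.1306     0.3712      8.853
  solve Keq expr → x = 0.01706; check Q = 2.352
Then add 0.0615 M of J.
Step 3:
                   B          J          C          A
  I             4.64     0.1921     0.3712      8.853
  C         -0.04825   -0.03217    0.04825    0.03217
  E            4.592       0.16     0.4195      8.886
  solve Keq expr → x = 0.01608; check Q = 2.352

Direction: forward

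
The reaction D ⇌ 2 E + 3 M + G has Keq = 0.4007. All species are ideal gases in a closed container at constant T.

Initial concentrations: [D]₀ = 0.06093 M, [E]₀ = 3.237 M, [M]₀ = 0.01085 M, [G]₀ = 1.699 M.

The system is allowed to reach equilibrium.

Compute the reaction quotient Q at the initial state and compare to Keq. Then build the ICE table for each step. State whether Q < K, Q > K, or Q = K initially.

Q₀ = 3.7320e-04 vs Keq = 0.4007 ⇒ Q<K, forward
Step 1:
                    D           E           M           G
  init        0.06093       3.237     0.01085       1.699
  Δ          -0.02651     0.05302     0.07954     0.02651
  eq          0.03442        3.29     0.09039       1.726
  solve Keq expr → x = 0.02651; check Q = 0.4007

Q₀ = 3.7320e-04; Q < K (proceeds forward)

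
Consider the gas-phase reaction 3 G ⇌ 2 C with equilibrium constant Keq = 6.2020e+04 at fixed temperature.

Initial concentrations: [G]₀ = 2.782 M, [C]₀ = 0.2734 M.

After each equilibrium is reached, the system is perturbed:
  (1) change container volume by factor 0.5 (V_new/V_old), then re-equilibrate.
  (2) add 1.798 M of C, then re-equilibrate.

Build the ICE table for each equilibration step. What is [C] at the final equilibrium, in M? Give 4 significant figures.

[C]_eq = 5.999 M

Q₀ = 0.003472 vs Keq = 6.2020e+04 ⇒ Q<K, forward
Step 1:
                    G           C
  I             2.782      0.2734
  C            -2.741       1.827
  E           0.04143         2.1
  solve Keq expr → x = 0.9135; check Q = 6.2020e+04
Then change container volume by factor 0.5 (V_new/V_old).
Step 2:
                    G           C
  I           0.08287       4.201
  C          -0.01698     0.01132
  E           0.06589       4.212
  solve Keq expr → x = 0.005659; check Q = 6.2020e+04
Then add 1.798 M of C.
Step 3:
                    G           C
  I           0.06589        6.01
  C           0.01751    -0.01167
  E            0.0834       5.999
  solve Keq expr → x = -0.005837; check Q = 6.2020e+04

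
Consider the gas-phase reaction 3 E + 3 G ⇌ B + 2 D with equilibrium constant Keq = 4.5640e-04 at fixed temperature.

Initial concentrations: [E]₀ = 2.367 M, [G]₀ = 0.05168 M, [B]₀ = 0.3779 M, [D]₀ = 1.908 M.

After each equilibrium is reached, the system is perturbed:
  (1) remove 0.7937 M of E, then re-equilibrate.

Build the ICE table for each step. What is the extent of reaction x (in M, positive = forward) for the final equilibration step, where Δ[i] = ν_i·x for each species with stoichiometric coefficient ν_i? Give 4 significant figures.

Q₀ = 751.6 vs Keq = 4.5640e-04 ⇒ Q>K, reverse
Step 1:
                  E         G         B         D
  init        2.367   0.05168    0.3779     1.908
  Δ           1.077     1.077    -0.359    -0.718
  eq          3.444     1.129   0.01892      1.19
  solve Keq expr → x = -0.359; check Q = 4.5640e-04
Then remove 0.7937 M of E.
Step 2:
                  E         G         B         D
  init         2.65     1.129   0.01892      1.19
  Δ         0.02722   0.02722 -0.009074  -0.01815
  eq          2.677     1.156  0.009849     1.172
  solve Keq expr → x = -0.009074; check Q = 4.5640e-04

x = -0.009074 M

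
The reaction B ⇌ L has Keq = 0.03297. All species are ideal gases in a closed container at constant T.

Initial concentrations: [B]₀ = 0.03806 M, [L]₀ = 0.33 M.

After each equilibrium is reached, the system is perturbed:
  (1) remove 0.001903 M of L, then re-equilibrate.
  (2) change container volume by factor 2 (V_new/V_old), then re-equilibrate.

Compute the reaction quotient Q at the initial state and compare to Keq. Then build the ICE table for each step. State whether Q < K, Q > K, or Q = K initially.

Q₀ = 8.671 vs Keq = 0.03297 ⇒ Q>K, reverse
Step 1:
                   B          L
  Initial    0.03806       0.33
  Change      0.3183    -0.3183
  Equil       0.3563    0.01175
  solve Keq expr → x = -0.3183; check Q = 0.03297
Then remove 0.001903 M of L.
Step 2:
                   B          L
  Initial     0.3563   0.009845
  Change   -0.001842   0.001842
  Equil       0.3545    0.01169
  solve Keq expr → x = 0.001842; check Q = 0.03297
Then change container volume by factor 2 (V_new/V_old).
Step 3:
                   B          L
  Initial     0.1772   0.005843
  Change           0          0
  Equil       0.1772   0.005843
  solve Keq expr → x = 0; check Q = 0.03297

Q₀ = 8.671; Q > K (proceeds reverse)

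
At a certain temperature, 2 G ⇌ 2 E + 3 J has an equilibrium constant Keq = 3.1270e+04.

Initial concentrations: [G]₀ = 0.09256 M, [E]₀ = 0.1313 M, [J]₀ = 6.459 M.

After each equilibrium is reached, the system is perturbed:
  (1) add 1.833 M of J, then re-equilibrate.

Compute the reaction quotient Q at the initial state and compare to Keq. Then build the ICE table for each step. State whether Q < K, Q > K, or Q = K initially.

Q₀ = 542.2; Q < K (proceeds forward)

Q₀ = 542.2 vs Keq = 3.1270e+04 ⇒ Q<K, forward
Step 1:
                   G          E          J
  I          0.09256     0.1313      6.459
  C          -0.0731     0.0731     0.1097
  E          0.01946     0.2044      6.569
  solve Keq expr → x = 0.03655; check Q = 3.1270e+04
Then add 1.833 M of J.
Step 2:
                   G          E          J
  I          0.01946     0.2044      8.402
  C         0.007589  -0.007589   -0.01138
  E          0.02705     0.1968       8.39
  solve Keq expr → x = -0.003795; check Q = 3.1270e+04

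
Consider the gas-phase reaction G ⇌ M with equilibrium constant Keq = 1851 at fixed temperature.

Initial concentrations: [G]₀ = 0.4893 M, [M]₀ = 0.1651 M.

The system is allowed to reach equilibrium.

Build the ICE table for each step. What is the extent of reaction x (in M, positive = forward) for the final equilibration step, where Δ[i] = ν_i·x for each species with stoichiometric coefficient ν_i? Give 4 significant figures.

x = 0.4889 M

Q₀ = 0.3374 vs Keq = 1851 ⇒ Q<K, forward
Step 1:
                  G         M
  Initial    0.4893    0.1651
  Change    -0.4889    0.4889
  Equil   3.5335e-04     0.654
  solve Keq expr → x = 0.4889; check Q = 1851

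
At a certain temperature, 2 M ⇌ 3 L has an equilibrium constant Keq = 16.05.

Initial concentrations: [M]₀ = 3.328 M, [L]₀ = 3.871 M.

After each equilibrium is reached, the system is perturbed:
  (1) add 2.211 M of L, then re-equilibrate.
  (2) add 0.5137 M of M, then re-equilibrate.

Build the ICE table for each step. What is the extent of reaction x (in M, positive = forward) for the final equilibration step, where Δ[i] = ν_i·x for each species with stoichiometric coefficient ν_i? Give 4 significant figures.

x = 0.1082 M

Q₀ = 5.237 vs Keq = 16.05 ⇒ Q<K, forward
Step 1:
                    M           L
  init          3.328       3.871
  Δ           -0.6568      0.9852
  eq            2.671       4.856
  solve Keq expr → x = 0.3284; check Q = 16.05
Then add 2.211 M of L.
Step 2:
                    M           L
  init          2.671       7.067
  Δ            0.8323      -1.248
  eq            3.504       5.819
  solve Keq expr → x = -0.4162; check Q = 16.05
Then add 0.5137 M of M.
Step 3:
                    M           L
  init          4.017       5.819
  Δ           -0.2164      0.3247
  eq            3.801       6.143
  solve Keq expr → x = 0.1082; check Q = 16.05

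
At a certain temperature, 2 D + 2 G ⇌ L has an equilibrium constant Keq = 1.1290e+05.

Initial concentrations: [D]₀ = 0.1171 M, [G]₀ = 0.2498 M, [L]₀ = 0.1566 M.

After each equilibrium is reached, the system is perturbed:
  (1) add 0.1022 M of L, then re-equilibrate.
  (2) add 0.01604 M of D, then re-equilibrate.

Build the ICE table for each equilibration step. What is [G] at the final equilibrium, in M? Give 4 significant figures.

[G]_eq = 0.1296 M

Q₀ = 183 vs Keq = 1.1290e+05 ⇒ Q<K, forward
Step 1:
                  D         G         L
  init       0.1171    0.2498    0.1566
  Δ         -0.1075   -0.1075   0.05375
  eq       0.009593    0.1423    0.2104
  solve Keq expr → x = 0.05375; check Q = 1.1290e+05
Then add 0.1022 M of L.
Step 2:
                  D         G         L
  init     0.009593    0.1423    0.3126
  Δ        0.001926  0.001926 -9.6320e-04
  eq        0.01152    0.1442    0.3116
  solve Keq expr → x = -9.6320e-04; check Q = 1.1290e+05
Then add 0.01604 M of D.
Step 3:
                  D         G         L
  init      0.02756    0.1442    0.3116
  Δ        -0.01459  -0.01459  0.007297
  eq        0.01297    0.1296    0.3189
  solve Keq expr → x = 0.007297; check Q = 1.1290e+05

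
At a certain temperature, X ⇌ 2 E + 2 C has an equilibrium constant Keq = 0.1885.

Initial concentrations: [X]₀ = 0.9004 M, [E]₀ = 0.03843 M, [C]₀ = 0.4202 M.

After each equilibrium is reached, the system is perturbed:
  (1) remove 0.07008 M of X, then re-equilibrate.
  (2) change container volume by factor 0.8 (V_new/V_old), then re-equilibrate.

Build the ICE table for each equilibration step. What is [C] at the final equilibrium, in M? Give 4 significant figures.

Q₀ = 2.8961e-04 vs Keq = 0.1885 ⇒ Q<K, forward
Step 1:
                  X         E         C
  Initial    0.9004   0.03843    0.4202
  Change    -0.2013    0.4027    0.4027
  Equil      0.6991    0.4411    0.8229
  solve Keq expr → x = 0.2013; check Q = 0.1885
Then remove 0.07008 M of X.
Step 2:
                  X         E         C
  Initial     0.629    0.4411    0.8229
  Change   0.006732  -0.01346  -0.01346
  Equil      0.6357    0.4277    0.8094
  solve Keq expr → x = -0.006732; check Q = 0.1885
Then change container volume by factor 0.8 (V_new/V_old).
Step 3:
                  X         E         C
  Initial    0.7946    0.5346     1.012
  Change    0.04906  -0.09811  -0.09811
  Equil      0.8437    0.4365    0.9137
  solve Keq expr → x = -0.04906; check Q = 0.1885

[C]_eq = 0.9137 M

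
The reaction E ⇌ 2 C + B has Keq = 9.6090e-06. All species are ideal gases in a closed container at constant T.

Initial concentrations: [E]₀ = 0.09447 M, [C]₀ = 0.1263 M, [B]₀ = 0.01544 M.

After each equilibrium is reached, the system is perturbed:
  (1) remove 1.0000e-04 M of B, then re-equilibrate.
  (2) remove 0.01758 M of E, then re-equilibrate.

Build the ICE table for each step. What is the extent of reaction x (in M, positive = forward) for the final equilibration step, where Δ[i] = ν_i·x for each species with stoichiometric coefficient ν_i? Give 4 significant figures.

x = -1.8295e-05 M

Q₀ = 0.002607 vs Keq = 9.6090e-06 ⇒ Q>K, reverse
Step 1:
                  E         C         B
  init      0.09447    0.1263   0.01544
  Δ         0.01532  -0.03065  -0.01532
  eq         0.1098   0.09565 1.1531e-04
  solve Keq expr → x = -0.01532; check Q = 9.6090e-06
Then remove 1.0000e-04 M of B.
Step 2:
                  E         C         B
  init       0.1098   0.09565 1.5314e-05
  Δ       -9.9418e-05 1.9884e-04 9.9418e-05
  eq         0.1097   0.09585 1.1473e-04
  solve Keq expr → x = 9.9418e-05; check Q = 9.6090e-06
Then remove 0.01758 M of E.
Step 3:
                  E         C         B
  init      0.09212   0.09585 1.1473e-04
  Δ       1.8295e-05 -3.6589e-05 -1.8295e-05
  eq        0.09213   0.09581 9.6438e-05
  solve Keq expr → x = -1.8295e-05; check Q = 9.6090e-06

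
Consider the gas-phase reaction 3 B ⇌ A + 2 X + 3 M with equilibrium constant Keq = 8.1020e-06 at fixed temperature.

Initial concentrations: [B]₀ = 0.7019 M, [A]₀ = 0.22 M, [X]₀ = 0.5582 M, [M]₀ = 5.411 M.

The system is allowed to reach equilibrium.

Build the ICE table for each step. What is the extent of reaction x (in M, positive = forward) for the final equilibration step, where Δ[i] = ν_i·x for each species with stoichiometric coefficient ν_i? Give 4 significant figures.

x = -0.22 M

Q₀ = 31.41 vs Keq = 8.1020e-06 ⇒ Q>K, reverse
Step 1:
                   B          A          X          M
  Initial     0.7019       0.22     0.5582      5.411
  Change        0.66      -0.22      -0.44      -0.66
  Equil        1.362 1.3652e-05     0.1182      4.751
  solve Keq expr → x = -0.22; check Q = 8.1020e-06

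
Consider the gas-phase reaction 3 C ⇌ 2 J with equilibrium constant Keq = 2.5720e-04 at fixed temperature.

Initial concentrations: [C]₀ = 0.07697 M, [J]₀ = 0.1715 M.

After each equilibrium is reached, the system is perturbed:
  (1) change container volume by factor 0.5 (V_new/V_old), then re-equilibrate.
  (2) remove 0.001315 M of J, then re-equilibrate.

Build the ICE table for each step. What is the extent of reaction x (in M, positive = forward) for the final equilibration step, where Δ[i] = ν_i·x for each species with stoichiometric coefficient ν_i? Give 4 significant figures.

Q₀ = 64.5 vs Keq = 2.5720e-04 ⇒ Q>K, reverse
Step 1:
                   C          J
  init       0.07697     0.1715
  Δ           0.2527    -0.1685
  eq          0.3297   0.003036
  solve Keq expr → x = -0.08423; check Q = 2.5720e-04
Then change container volume by factor 0.5 (V_new/V_old).
Step 2:
                   C          J
  init        0.6593   0.006071
  Δ        -0.003665   0.002443
  eq          0.6557   0.008515
  solve Keq expr → x = 0.001222; check Q = 2.5720e-04
Then remove 0.001315 M of J.
Step 3:
                   C          J
  init        0.6557     0.0072
  Δ        -0.001917   0.001278
  eq          0.6538   0.008477
  solve Keq expr → x = 6.3885e-04; check Q = 2.5720e-04

x = 6.3885e-04 M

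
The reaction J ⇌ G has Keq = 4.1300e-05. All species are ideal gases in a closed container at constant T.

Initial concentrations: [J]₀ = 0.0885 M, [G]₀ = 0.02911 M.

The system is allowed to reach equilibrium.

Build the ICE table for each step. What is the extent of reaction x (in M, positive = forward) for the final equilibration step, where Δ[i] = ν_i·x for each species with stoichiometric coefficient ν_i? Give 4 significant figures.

Q₀ = 0.3289 vs Keq = 4.1300e-05 ⇒ Q>K, reverse
Step 1:
                    J           G
  I            0.0885     0.02911
  C           0.02911    -0.02911
  E            0.1176  4.8571e-06
  solve Keq expr → x = -0.02911; check Q = 4.1300e-05

x = -0.02911 M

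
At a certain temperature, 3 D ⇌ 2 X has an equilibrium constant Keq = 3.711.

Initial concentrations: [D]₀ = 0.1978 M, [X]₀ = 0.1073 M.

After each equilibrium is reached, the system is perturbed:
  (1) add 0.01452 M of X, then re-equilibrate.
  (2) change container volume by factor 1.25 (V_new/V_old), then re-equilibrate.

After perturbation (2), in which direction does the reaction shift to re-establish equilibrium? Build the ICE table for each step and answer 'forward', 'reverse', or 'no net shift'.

Q₀ = 1.488 vs Keq = 3.711 ⇒ Q<K, forward
Step 1:
                    D           X
  init         0.1978      0.1073
  Δ          -0.03277     0.02185
  eq            0.165      0.1291
  solve Keq expr → x = 0.01092; check Q = 3.711
Then add 0.01452 M of X.
Step 2:
                    D           X
  init          0.165      0.1437
  Δ           0.00783    -0.00522
  eq           0.1729      0.1384
  solve Keq expr → x = -0.00261; check Q = 3.711
Then change container volume by factor 1.25 (V_new/V_old).
Step 3:
                    D           X
  init         0.1383      0.1108
  Δ          0.006666   -0.004444
  eq            0.145      0.1063
  solve Keq expr → x = -0.002222; check Q = 3.711

Direction: reverse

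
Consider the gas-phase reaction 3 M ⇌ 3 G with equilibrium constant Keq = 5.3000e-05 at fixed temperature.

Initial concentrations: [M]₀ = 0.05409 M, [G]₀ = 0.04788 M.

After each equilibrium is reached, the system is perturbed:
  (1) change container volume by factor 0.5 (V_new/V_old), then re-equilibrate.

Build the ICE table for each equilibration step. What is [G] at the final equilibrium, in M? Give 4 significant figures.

Q₀ = 0.6936 vs Keq = 5.3000e-05 ⇒ Q>K, reverse
Step 1:
                    M           G
  Initial     0.05409     0.04788
  Change      0.04419    -0.04419
  Equil       0.09828    0.003692
  solve Keq expr → x = -0.01473; check Q = 5.3000e-05
Then change container volume by factor 0.5 (V_new/V_old).
Step 2:
                    M           G
  Initial      0.1966    0.007383
  Change            0           0
  Equil        0.1966    0.007383
  solve Keq expr → x = 0; check Q = 5.3000e-05

[G]_eq = 0.007383 M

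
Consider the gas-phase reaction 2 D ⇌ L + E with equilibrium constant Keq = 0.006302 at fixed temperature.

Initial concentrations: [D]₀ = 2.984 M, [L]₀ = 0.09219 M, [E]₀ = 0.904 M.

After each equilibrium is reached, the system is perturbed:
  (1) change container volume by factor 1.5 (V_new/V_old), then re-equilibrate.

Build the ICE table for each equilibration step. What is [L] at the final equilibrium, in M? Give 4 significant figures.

[L]_eq = 0.04411 M

Q₀ = 0.00936 vs Keq = 0.006302 ⇒ Q>K, reverse
Step 1:
                  D         L         E
  Initial     2.984   0.09219     0.904
  Change    0.05205  -0.02603  -0.02603
  Equil       3.036   0.06616     0.878
  solve Keq expr → x = -0.02603; check Q = 0.006302
Then change container volume by factor 1.5 (V_new/V_old).
Step 2:
                  D         L         E
  Initial     2.024   0.04411    0.5853
  Change          0         0         0
  Equil       2.024   0.04411    0.5853
  solve Keq expr → x = 0; check Q = 0.006302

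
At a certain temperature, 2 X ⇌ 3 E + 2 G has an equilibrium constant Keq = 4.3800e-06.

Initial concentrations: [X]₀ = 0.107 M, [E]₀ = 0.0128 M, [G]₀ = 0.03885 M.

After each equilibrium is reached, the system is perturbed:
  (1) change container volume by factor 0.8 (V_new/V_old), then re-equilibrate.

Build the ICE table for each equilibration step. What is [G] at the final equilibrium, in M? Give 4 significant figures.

[G]_eq = 0.0565 M

Q₀ = 2.7647e-07 vs Keq = 4.3800e-06 ⇒ Q<K, forward
Step 1:
                   X          E          G
  init         0.107     0.0128    0.03885
  Δ        -0.009042    0.01356   0.009042
  eq         0.09796    0.02636    0.04789
  solve Keq expr → x = 0.004521; check Q = 4.3800e-06
Then change container volume by factor 0.8 (V_new/V_old).
Step 2:
                   X          E          G
  init        0.1224    0.03295    0.05987
  Δ         0.003369  -0.005053  -0.003369
  eq          0.1258     0.0279     0.0565
  solve Keq expr → x = -0.001684; check Q = 4.3800e-06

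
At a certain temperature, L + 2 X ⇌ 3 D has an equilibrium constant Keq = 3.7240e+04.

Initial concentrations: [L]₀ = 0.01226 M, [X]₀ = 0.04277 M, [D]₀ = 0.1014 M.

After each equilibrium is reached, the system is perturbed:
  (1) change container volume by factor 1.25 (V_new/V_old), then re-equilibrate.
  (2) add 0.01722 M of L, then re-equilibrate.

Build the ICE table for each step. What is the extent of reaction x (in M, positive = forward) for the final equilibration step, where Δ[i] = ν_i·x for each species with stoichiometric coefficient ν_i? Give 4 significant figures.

x = 0.006319 M

Q₀ = 46.49 vs Keq = 3.7240e+04 ⇒ Q<K, forward
Step 1:
                    L           X           D
  I           0.01226     0.04277      0.1014
  C          -0.01206    -0.02412     0.03618
  E        2.0099e-04     0.01865      0.1376
  solve Keq expr → x = 0.01206; check Q = 3.7240e+04
Then change container volume by factor 1.25 (V_new/V_old).
Step 2:
                    L           X           D
  I        1.6079e-04     0.01492      0.1101
  C                 0           0           0
  E        1.6079e-04     0.01492      0.1101
  solve Keq expr → x = 0; check Q = 3.7240e+04
Then add 0.01722 M of L.
Step 3:
                    L           X           D
  I           0.01738     0.01492      0.1101
  C         -0.006319    -0.01264     0.01896
  E           0.01106    0.002283       0.129
  solve Keq expr → x = 0.006319; check Q = 3.7240e+04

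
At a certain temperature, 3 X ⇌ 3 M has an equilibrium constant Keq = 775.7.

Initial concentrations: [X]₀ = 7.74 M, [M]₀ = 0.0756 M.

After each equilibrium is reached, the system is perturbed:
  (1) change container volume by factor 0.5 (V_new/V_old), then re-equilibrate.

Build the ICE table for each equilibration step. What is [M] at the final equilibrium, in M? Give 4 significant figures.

Q₀ = 9.3184e-07 vs Keq = 775.7 ⇒ Q<K, forward
Step 1:
                    X           M
  I              7.74      0.0756
  C            -6.973       6.973
  E            0.7671       7.048
  solve Keq expr → x = 2.324; check Q = 775.7
Then change container volume by factor 0.5 (V_new/V_old).
Step 2:
                    X           M
  I             1.534        14.1
  C                 0           0
  E             1.534        14.1
  solve Keq expr → x = 0; check Q = 775.7

[M]_eq = 14.1 M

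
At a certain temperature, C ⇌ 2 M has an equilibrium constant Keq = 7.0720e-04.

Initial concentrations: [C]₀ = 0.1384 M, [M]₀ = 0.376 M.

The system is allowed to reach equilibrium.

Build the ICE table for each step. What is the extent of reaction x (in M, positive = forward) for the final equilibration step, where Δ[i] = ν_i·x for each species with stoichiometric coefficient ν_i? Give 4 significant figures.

x = -0.1805 M

Q₀ = 1.022 vs Keq = 7.0720e-04 ⇒ Q>K, reverse
Step 1:
                   C          M
  Initial     0.1384      0.376
  Change      0.1805     -0.361
  Equil       0.3189    0.01502
  solve Keq expr → x = -0.1805; check Q = 7.0720e-04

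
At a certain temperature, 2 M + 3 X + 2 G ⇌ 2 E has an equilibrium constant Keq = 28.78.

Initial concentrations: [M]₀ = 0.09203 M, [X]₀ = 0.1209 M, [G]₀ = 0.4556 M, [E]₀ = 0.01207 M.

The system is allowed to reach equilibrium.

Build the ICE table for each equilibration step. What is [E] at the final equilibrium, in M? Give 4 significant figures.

Q₀ = 46.89 vs Keq = 28.78 ⇒ Q>K, reverse
Step 1:
                    M           X           G           E
  I           0.09203      0.1209      0.4556     0.01207
  C          0.002002    0.003003    0.002002   -0.002002
  E           0.09403      0.1239      0.4576     0.01007
  solve Keq expr → x = -0.001001; check Q = 28.78

[E]_eq = 0.01007 M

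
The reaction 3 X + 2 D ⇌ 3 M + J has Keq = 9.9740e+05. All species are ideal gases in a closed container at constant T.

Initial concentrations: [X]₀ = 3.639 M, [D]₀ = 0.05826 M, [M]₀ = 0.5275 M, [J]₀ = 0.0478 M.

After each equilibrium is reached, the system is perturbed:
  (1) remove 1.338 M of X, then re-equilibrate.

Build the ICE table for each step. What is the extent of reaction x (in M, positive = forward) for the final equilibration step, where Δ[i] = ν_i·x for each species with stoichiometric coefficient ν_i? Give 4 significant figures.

Q₀ = 0.0429 vs Keq = 9.9740e+05 ⇒ Q<K, forward
Step 1:
                  X         D         M         J
  I           3.639   0.05826    0.5275    0.0478
  C        -0.08736  -0.05824   0.08736   0.02912
  E           3.552 2.0003e-05    0.6149   0.07692
  solve Keq expr → x = 0.02912; check Q = 9.9740e+05
Then remove 1.338 M of X.
Step 2:
                  X         D         M         J
  I           2.214 2.0003e-05    0.6149   0.07692
  C       3.0964e-05 2.0642e-05 -3.0964e-05 -1.0321e-05
  E           2.214 4.0646e-05    0.6148   0.07691
  solve Keq expr → x = -1.0321e-05; check Q = 9.9740e+05

x = -1.0321e-05 M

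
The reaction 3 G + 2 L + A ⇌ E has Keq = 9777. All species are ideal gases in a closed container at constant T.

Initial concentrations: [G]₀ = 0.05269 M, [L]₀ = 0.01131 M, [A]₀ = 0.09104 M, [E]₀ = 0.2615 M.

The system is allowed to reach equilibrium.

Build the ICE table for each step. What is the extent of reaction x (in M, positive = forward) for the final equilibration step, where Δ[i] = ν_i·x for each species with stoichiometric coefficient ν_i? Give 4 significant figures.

Q₀ = 1.5351e+08 vs Keq = 9777 ⇒ Q>K, reverse
Step 1:
                    G           L           A           E
  Initial     0.05269     0.01131     0.09104      0.2615
  Change       0.1633      0.1089     0.05444    -0.05444
  Equil         0.216      0.1202      0.1455      0.2071
  solve Keq expr → x = -0.05444; check Q = 9777

x = -0.05444 M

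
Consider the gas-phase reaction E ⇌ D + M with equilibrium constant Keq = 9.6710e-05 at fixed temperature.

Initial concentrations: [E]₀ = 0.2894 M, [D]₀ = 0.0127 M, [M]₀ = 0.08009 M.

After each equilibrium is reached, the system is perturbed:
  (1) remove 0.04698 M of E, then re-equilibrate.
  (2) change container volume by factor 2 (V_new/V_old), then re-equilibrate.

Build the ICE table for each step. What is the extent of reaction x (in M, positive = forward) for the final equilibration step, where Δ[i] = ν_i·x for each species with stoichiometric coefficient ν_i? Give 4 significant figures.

Q₀ = 0.003515 vs Keq = 9.6710e-05 ⇒ Q>K, reverse
Step 1:
                  E         D         M
  init       0.2894    0.0127   0.08009
  Δ         0.01227  -0.01227  -0.01227
  eq         0.3017 4.3017e-04   0.06782
  solve Keq expr → x = -0.01227; check Q = 9.6710e-05
Then remove 0.04698 M of E.
Step 2:
                  E         D         M
  init       0.2547 4.3017e-04   0.06782
  Δ       6.6541e-05 -6.6541e-05 -6.6541e-05
  eq         0.2548 3.6363e-04   0.06775
  solve Keq expr → x = -6.6541e-05; check Q = 9.6710e-05
Then change container volume by factor 2 (V_new/V_old).
Step 3:
                  E         D         M
  init       0.1274 1.8182e-04   0.03388
  Δ       -1.7939e-04 1.7939e-04 1.7939e-04
  eq         0.1272 3.6121e-04   0.03406
  solve Keq expr → x = 1.7939e-04; check Q = 9.6710e-05

x = 1.7939e-04 M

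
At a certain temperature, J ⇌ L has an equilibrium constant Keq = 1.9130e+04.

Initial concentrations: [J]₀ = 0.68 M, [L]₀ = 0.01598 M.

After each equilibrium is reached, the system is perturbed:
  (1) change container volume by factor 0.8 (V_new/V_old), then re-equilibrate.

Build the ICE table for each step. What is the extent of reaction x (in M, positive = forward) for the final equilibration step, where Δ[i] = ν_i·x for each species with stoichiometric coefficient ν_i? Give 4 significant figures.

x = 0 M

Q₀ = 0.0235 vs Keq = 1.9130e+04 ⇒ Q<K, forward
Step 1:
                  J         L
  I            0.68   0.01598
  C           -0.68      0.68
  E       3.6380e-05    0.6959
  solve Keq expr → x = 0.68; check Q = 1.9130e+04
Then change container volume by factor 0.8 (V_new/V_old).
Step 2:
                  J         L
  I       4.5475e-05    0.8699
  C               0         0
  E       4.5475e-05    0.8699
  solve Keq expr → x = 0; check Q = 1.9130e+04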